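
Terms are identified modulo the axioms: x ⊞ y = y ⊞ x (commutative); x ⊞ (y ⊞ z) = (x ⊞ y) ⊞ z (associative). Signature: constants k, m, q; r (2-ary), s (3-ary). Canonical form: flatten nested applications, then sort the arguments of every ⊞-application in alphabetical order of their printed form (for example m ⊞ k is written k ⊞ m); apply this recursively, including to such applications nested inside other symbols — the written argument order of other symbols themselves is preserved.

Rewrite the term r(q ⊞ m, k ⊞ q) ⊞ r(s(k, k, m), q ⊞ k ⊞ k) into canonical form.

Simplify inside:  r(q ⊞ m, k ⊞ q)  →  r(m ⊞ q, k ⊞ q)
Simplify inside:  r(s(k, k, m), q ⊞ k ⊞ k)  →  r(s(k, k, m), k ⊞ k ⊞ q)
Sort:  r(m ⊞ q, k ⊞ q) ⊞ r(s(k, k, m), k ⊞ k ⊞ q)

Answer: r(m ⊞ q, k ⊞ q) ⊞ r(s(k, k, m), k ⊞ k ⊞ q)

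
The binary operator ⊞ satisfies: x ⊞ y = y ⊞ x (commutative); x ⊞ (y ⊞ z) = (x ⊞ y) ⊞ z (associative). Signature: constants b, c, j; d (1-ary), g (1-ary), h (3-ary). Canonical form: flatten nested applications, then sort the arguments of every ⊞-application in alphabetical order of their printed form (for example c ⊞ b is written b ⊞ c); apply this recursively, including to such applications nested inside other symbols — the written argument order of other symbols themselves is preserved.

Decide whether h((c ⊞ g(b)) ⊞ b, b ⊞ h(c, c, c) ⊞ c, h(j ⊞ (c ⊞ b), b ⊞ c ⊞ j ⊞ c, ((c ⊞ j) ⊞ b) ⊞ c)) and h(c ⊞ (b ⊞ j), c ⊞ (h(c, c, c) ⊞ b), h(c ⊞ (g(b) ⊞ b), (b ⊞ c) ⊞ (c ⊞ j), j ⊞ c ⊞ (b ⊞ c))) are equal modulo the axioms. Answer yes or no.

Answer: no — h(b ⊞ c ⊞ g(b), b ⊞ c ⊞ h(c, c, c), h(b ⊞ c ⊞ j, b ⊞ c ⊞ c ⊞ j, b ⊞ c ⊞ c ⊞ j)) vs h(b ⊞ c ⊞ j, b ⊞ c ⊞ h(c, c, c), h(b ⊞ c ⊞ g(b), b ⊞ c ⊞ c ⊞ j, b ⊞ c ⊞ c ⊞ j))

Derivation:
Left:  h((c ⊞ g(b)) ⊞ b, b ⊞ h(c, c, c) ⊞ c, h(j ⊞ (c ⊞ b), b ⊞ c ⊞ j ⊞ c, ((c ⊞ j) ⊞ b) ⊞ c))
  Focus inside:  ((c ⊞ j) ⊞ b) ⊞ c
  Un-nest:  c ⊞ j ⊞ b ⊞ c
  Order the arguments:  b ⊞ c ⊞ c ⊞ j
  Reassemble:  h(b ⊞ c ⊞ g(b), b ⊞ c ⊞ h(c, c, c), h(b ⊞ c ⊞ j, b ⊞ c ⊞ c ⊞ j, b ⊞ c ⊞ c ⊞ j))
Right:  h(c ⊞ (b ⊞ j), c ⊞ (h(c, c, c) ⊞ b), h(c ⊞ (g(b) ⊞ b), (b ⊞ c) ⊞ (c ⊞ j), j ⊞ c ⊞ (b ⊞ c)))
  Focus inside:  c ⊞ (h(c, c, c) ⊞ b)
  Un-nest:  c ⊞ h(c, c, c) ⊞ b
  Sort:  b ⊞ c ⊞ h(c, c, c)
  Put back:  h(b ⊞ c ⊞ j, b ⊞ c ⊞ h(c, c, c), h(b ⊞ c ⊞ g(b), b ⊞ c ⊞ c ⊞ j, b ⊞ c ⊞ c ⊞ j))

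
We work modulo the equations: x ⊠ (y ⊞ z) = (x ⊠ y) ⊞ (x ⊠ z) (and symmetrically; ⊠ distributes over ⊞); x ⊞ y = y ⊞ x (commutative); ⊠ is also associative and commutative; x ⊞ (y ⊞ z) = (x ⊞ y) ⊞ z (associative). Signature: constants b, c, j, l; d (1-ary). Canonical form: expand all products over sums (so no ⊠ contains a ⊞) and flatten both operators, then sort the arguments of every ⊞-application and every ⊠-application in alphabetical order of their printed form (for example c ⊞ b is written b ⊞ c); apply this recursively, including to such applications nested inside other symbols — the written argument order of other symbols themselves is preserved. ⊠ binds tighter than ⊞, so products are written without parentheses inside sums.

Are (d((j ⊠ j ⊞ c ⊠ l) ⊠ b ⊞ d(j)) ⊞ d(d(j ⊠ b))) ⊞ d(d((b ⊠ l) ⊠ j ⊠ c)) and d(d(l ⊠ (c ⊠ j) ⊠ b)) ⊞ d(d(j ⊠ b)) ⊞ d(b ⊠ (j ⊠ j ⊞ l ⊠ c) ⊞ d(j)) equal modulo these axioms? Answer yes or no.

Left:  (d((j ⊠ j ⊞ c ⊠ l) ⊠ b ⊞ d(j)) ⊞ d(d(j ⊠ b))) ⊞ d(d((b ⊠ l) ⊠ j ⊠ c))
  Distribute:  d(b ⊠ c ⊠ l ⊞ b ⊠ j ⊠ j ⊞ d(j)) ⊞ d(d(b ⊠ j)) ⊞ d(d(b ⊠ c ⊠ j ⊠ l))
  Sort arguments:  d(b ⊠ c ⊠ l ⊞ b ⊠ j ⊠ j ⊞ d(j)) ⊞ d(d(b ⊠ c ⊠ j ⊠ l)) ⊞ d(d(b ⊠ j))
Right:  d(d(l ⊠ (c ⊠ j) ⊠ b)) ⊞ d(d(j ⊠ b)) ⊞ d(b ⊠ (j ⊠ j ⊞ l ⊠ c) ⊞ d(j))
  Expand products over sums:  d(d(b ⊠ c ⊠ j ⊠ l)) ⊞ d(d(b ⊠ j)) ⊞ d(b ⊠ c ⊠ l ⊞ b ⊠ j ⊠ j ⊞ d(j))
  Sort arguments:  d(b ⊠ c ⊠ l ⊞ b ⊠ j ⊠ j ⊞ d(j)) ⊞ d(d(b ⊠ c ⊠ j ⊠ l)) ⊞ d(d(b ⊠ j))

Answer: yes — both canonical forms are d(b ⊠ c ⊠ l ⊞ b ⊠ j ⊠ j ⊞ d(j)) ⊞ d(d(b ⊠ c ⊠ j ⊠ l)) ⊞ d(d(b ⊠ j))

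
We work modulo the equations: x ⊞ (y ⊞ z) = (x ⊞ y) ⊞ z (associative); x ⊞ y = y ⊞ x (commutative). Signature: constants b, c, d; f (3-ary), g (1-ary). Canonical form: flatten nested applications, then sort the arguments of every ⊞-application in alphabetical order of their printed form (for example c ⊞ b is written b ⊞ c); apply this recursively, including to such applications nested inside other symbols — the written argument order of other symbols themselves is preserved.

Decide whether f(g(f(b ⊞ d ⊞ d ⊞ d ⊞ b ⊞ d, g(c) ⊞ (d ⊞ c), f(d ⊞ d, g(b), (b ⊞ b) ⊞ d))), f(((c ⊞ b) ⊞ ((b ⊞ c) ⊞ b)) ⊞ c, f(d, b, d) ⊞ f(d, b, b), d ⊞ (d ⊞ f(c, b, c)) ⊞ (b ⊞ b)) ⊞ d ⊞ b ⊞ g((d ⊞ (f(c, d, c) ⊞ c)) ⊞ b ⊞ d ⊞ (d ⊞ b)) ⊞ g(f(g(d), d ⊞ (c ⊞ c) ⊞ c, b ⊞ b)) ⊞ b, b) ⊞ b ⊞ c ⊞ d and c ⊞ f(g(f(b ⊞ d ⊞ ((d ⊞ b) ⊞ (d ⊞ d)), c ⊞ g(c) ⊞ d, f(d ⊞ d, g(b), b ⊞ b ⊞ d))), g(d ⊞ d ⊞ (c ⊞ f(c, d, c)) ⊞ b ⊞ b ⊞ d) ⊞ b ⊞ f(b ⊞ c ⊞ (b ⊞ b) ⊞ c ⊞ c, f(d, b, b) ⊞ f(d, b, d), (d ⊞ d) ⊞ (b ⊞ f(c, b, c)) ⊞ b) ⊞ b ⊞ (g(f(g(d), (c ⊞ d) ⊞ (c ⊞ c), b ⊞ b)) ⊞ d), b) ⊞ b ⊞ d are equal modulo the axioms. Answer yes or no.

Left:  f(g(f(b ⊞ d ⊞ d ⊞ d ⊞ b ⊞ d, g(c) ⊞ (d ⊞ c), f(d ⊞ d, g(b), (b ⊞ b) ⊞ d))), f(((c ⊞ b) ⊞ ((b ⊞ c) ⊞ b)) ⊞ c, f(d, b, d) ⊞ f(d, b, b), d ⊞ (d ⊞ f(c, b, c)) ⊞ (b ⊞ b)) ⊞ d ⊞ b ⊞ g((d ⊞ (f(c, d, c) ⊞ c)) ⊞ b ⊞ d ⊞ (d ⊞ b)) ⊞ g(f(g(d), d ⊞ (c ⊞ c) ⊞ c, b ⊞ b)) ⊞ b, b) ⊞ b ⊞ c ⊞ d
  Simplify inside:  f(g(f(b ⊞ d ⊞ d ⊞ d ⊞ b ⊞ d, g(c) ⊞ (d ⊞ c), f(d ⊞ d, g(b), (b ⊞ b) ⊞ d))), f(((c ⊞ b) ⊞ ((b ⊞ c) ⊞ b)) ⊞ c, f(d, b, d) ⊞ f(d, b, b), d ⊞ (d ⊞ f(c, b, c)) ⊞ (b ⊞ b)) ⊞ d ⊞ b ⊞ g((d ⊞ (f(c, d, c) ⊞ c)) ⊞ b ⊞ d ⊞ (d ⊞ b)) ⊞ g(f(g(d), d ⊞ (c ⊞ c) ⊞ c, b ⊞ b)) ⊞ b, b)  →  f(g(f(b ⊞ b ⊞ d ⊞ d ⊞ d ⊞ d, c ⊞ d ⊞ g(c), f(d ⊞ d, g(b), b ⊞ b ⊞ d))), b ⊞ b ⊞ d ⊞ f(b ⊞ b ⊞ b ⊞ c ⊞ c ⊞ c, f(d, b, b) ⊞ f(d, b, d), b ⊞ b ⊞ d ⊞ d ⊞ f(c, b, c)) ⊞ g(b ⊞ b ⊞ c ⊞ d ⊞ d ⊞ d ⊞ f(c, d, c)) ⊞ g(f(g(d), c ⊞ c ⊞ c ⊞ d, b ⊞ b)), b)
  Order the arguments:  b ⊞ c ⊞ d ⊞ f(g(f(b ⊞ b ⊞ d ⊞ d ⊞ d ⊞ d, c ⊞ d ⊞ g(c), f(d ⊞ d, g(b), b ⊞ b ⊞ d))), b ⊞ b ⊞ d ⊞ f(b ⊞ b ⊞ b ⊞ c ⊞ c ⊞ c, f(d, b, b) ⊞ f(d, b, d), b ⊞ b ⊞ d ⊞ d ⊞ f(c, b, c)) ⊞ g(b ⊞ b ⊞ c ⊞ d ⊞ d ⊞ d ⊞ f(c, d, c)) ⊞ g(f(g(d), c ⊞ c ⊞ c ⊞ d, b ⊞ b)), b)
Right:  c ⊞ f(g(f(b ⊞ d ⊞ ((d ⊞ b) ⊞ (d ⊞ d)), c ⊞ g(c) ⊞ d, f(d ⊞ d, g(b), b ⊞ b ⊞ d))), g(d ⊞ d ⊞ (c ⊞ f(c, d, c)) ⊞ b ⊞ b ⊞ d) ⊞ b ⊞ f(b ⊞ c ⊞ (b ⊞ b) ⊞ c ⊞ c, f(d, b, b) ⊞ f(d, b, d), (d ⊞ d) ⊞ (b ⊞ f(c, b, c)) ⊞ b) ⊞ b ⊞ (g(f(g(d), (c ⊞ d) ⊞ (c ⊞ c), b ⊞ b)) ⊞ d), b) ⊞ b ⊞ d
  Canonicalize subterm:  f(g(f(b ⊞ d ⊞ ((d ⊞ b) ⊞ (d ⊞ d)), c ⊞ g(c) ⊞ d, f(d ⊞ d, g(b), b ⊞ b ⊞ d))), g(d ⊞ d ⊞ (c ⊞ f(c, d, c)) ⊞ b ⊞ b ⊞ d) ⊞ b ⊞ f(b ⊞ c ⊞ (b ⊞ b) ⊞ c ⊞ c, f(d, b, b) ⊞ f(d, b, d), (d ⊞ d) ⊞ (b ⊞ f(c, b, c)) ⊞ b) ⊞ b ⊞ (g(f(g(d), (c ⊞ d) ⊞ (c ⊞ c), b ⊞ b)) ⊞ d), b)  →  f(g(f(b ⊞ b ⊞ d ⊞ d ⊞ d ⊞ d, c ⊞ d ⊞ g(c), f(d ⊞ d, g(b), b ⊞ b ⊞ d))), b ⊞ b ⊞ d ⊞ f(b ⊞ b ⊞ b ⊞ c ⊞ c ⊞ c, f(d, b, b) ⊞ f(d, b, d), b ⊞ b ⊞ d ⊞ d ⊞ f(c, b, c)) ⊞ g(b ⊞ b ⊞ c ⊞ d ⊞ d ⊞ d ⊞ f(c, d, c)) ⊞ g(f(g(d), c ⊞ c ⊞ c ⊞ d, b ⊞ b)), b)
  Order the arguments:  b ⊞ c ⊞ d ⊞ f(g(f(b ⊞ b ⊞ d ⊞ d ⊞ d ⊞ d, c ⊞ d ⊞ g(c), f(d ⊞ d, g(b), b ⊞ b ⊞ d))), b ⊞ b ⊞ d ⊞ f(b ⊞ b ⊞ b ⊞ c ⊞ c ⊞ c, f(d, b, b) ⊞ f(d, b, d), b ⊞ b ⊞ d ⊞ d ⊞ f(c, b, c)) ⊞ g(b ⊞ b ⊞ c ⊞ d ⊞ d ⊞ d ⊞ f(c, d, c)) ⊞ g(f(g(d), c ⊞ c ⊞ c ⊞ d, b ⊞ b)), b)

Answer: yes — both canonical forms are b ⊞ c ⊞ d ⊞ f(g(f(b ⊞ b ⊞ d ⊞ d ⊞ d ⊞ d, c ⊞ d ⊞ g(c), f(d ⊞ d, g(b), b ⊞ b ⊞ d))), b ⊞ b ⊞ d ⊞ f(b ⊞ b ⊞ b ⊞ c ⊞ c ⊞ c, f(d, b, b) ⊞ f(d, b, d), b ⊞ b ⊞ d ⊞ d ⊞ f(c, b, c)) ⊞ g(b ⊞ b ⊞ c ⊞ d ⊞ d ⊞ d ⊞ f(c, d, c)) ⊞ g(f(g(d), c ⊞ c ⊞ c ⊞ d, b ⊞ b)), b)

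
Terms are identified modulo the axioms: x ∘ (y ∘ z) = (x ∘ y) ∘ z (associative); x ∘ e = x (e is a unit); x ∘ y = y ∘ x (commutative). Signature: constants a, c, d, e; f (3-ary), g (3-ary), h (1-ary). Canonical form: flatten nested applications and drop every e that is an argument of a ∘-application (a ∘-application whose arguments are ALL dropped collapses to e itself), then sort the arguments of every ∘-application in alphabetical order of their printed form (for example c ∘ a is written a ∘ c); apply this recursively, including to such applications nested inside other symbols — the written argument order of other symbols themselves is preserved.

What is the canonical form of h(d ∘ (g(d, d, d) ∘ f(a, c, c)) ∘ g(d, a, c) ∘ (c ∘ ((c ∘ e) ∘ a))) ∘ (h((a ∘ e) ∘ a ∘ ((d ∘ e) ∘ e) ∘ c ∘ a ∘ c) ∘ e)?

Answer: h(a ∘ a ∘ a ∘ c ∘ c ∘ d) ∘ h(a ∘ c ∘ c ∘ d ∘ f(a, c, c) ∘ g(d, a, c) ∘ g(d, d, d))

Derivation:
Un-nest:  h(d ∘ (g(d, d, d) ∘ f(a, c, c)) ∘ g(d, a, c) ∘ (c ∘ ((c ∘ e) ∘ a))) ∘ h((a ∘ e) ∘ a ∘ ((d ∘ e) ∘ e) ∘ c ∘ a ∘ c) ∘ e
Inside:  h(d ∘ (g(d, d, d) ∘ f(a, c, c)) ∘ g(d, a, c) ∘ (c ∘ ((c ∘ e) ∘ a)))  →  h(a ∘ c ∘ c ∘ d ∘ f(a, c, c) ∘ g(d, a, c) ∘ g(d, d, d))
Inside:  h((a ∘ e) ∘ a ∘ ((d ∘ e) ∘ e) ∘ c ∘ a ∘ c)  →  h(a ∘ a ∘ a ∘ c ∘ c ∘ d)
Unit:  drop e
Sort arguments:  h(a ∘ a ∘ a ∘ c ∘ c ∘ d) ∘ h(a ∘ c ∘ c ∘ d ∘ f(a, c, c) ∘ g(d, a, c) ∘ g(d, d, d))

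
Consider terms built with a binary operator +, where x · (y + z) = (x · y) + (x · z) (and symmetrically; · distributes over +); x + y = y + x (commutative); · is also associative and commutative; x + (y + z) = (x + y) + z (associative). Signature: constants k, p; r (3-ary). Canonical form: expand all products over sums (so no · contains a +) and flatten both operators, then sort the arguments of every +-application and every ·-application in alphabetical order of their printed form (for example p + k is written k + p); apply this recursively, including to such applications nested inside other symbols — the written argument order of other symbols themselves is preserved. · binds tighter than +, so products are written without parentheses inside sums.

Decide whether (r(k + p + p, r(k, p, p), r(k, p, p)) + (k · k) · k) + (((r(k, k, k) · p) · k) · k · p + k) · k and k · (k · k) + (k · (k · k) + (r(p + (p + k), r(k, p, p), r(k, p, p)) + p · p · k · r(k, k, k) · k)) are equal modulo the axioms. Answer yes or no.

Answer: no — k · k + k · k · k + k · k · k · p · p · r(k, k, k) + r(k + p + p, r(k, p, p), r(k, p, p)) vs k · k · k + k · k · k + k · k · p · p · r(k, k, k) + r(k + p + p, r(k, p, p), r(k, p, p))

Derivation:
Left:  (r(k + p + p, r(k, p, p), r(k, p, p)) + (k · k) · k) + (((r(k, k, k) · p) · k) · k · p + k) · k
  Expand:  r(k + p + p, r(k, p, p), r(k, p, p)) + k · k · k + k · k · k · p · p · r(k, k, k) + k · k
  Sort:  k · k + k · k · k + k · k · k · p · p · r(k, k, k) + r(k + p + p, r(k, p, p), r(k, p, p))
Right:  k · (k · k) + (k · (k · k) + (r(p + (p + k), r(k, p, p), r(k, p, p)) + p · p · k · r(k, k, k) · k))
  Un-nest:  k · k · k + k · k · k + r(k + p + p, r(k, p, p), r(k, p, p)) + k · k · p · p · r(k, k, k)
  Sort:  k · k · k + k · k · k + k · k · p · p · r(k, k, k) + r(k + p + p, r(k, p, p), r(k, p, p))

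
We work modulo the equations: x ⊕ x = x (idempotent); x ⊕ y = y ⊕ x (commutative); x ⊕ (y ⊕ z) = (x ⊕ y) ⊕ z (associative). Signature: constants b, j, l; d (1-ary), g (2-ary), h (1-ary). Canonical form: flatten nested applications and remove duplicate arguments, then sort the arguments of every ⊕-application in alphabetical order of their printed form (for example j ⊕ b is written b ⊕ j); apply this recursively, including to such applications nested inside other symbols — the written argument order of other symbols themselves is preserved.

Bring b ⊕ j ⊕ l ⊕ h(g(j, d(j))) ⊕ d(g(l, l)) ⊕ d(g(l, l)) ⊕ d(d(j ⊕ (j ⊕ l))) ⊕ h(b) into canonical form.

Answer: b ⊕ d(d(j ⊕ l)) ⊕ d(g(l, l)) ⊕ h(b) ⊕ h(g(j, d(j))) ⊕ j ⊕ l

Derivation:
Canonicalize subterm:  d(d(j ⊕ (j ⊕ l)))  →  d(d(j ⊕ l))
Idempotence:  drop duplicate d(g(l, l))
Order the arguments:  b ⊕ d(d(j ⊕ l)) ⊕ d(g(l, l)) ⊕ h(b) ⊕ h(g(j, d(j))) ⊕ j ⊕ l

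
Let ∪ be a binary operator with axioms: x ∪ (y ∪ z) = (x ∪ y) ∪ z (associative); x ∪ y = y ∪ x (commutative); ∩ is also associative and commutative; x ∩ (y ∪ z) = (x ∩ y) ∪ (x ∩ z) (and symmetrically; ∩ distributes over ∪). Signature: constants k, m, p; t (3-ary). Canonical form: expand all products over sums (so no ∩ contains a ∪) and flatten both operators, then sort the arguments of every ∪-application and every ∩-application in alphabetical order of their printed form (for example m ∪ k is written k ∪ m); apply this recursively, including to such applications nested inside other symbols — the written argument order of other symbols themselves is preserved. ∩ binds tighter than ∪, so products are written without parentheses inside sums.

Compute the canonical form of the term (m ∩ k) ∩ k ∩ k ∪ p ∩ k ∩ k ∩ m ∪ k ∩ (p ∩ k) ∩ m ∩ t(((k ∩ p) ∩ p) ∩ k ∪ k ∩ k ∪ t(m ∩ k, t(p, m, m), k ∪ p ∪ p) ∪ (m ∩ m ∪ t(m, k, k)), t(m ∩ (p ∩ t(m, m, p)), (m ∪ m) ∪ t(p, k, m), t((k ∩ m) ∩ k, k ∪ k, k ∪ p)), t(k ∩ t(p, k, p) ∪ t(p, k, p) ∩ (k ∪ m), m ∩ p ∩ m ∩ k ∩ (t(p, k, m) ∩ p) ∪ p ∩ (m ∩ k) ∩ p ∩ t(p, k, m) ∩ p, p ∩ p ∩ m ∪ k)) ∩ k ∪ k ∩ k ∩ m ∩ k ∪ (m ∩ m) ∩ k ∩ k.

Answer: k ∩ k ∩ k ∩ m ∪ k ∩ k ∩ k ∩ m ∪ k ∩ k ∩ k ∩ m ∩ p ∩ t(k ∩ k ∪ k ∩ k ∩ p ∩ p ∪ m ∩ m ∪ t(k ∩ m, t(p, m, m), k ∪ p ∪ p) ∪ t(m, k, k), t(m ∩ p ∩ t(m, m, p), m ∪ m ∪ t(p, k, m), t(k ∩ k ∩ m, k ∪ k, k ∪ p)), t(k ∩ t(p, k, p) ∪ k ∩ t(p, k, p) ∪ m ∩ t(p, k, p), k ∩ m ∩ m ∩ p ∩ p ∩ t(p, k, m) ∪ k ∩ m ∩ p ∩ p ∩ p ∩ t(p, k, m), k ∪ m ∩ p ∩ p)) ∪ k ∩ k ∩ m ∩ m ∪ k ∩ k ∩ m ∩ p

Derivation:
Expand:  k ∩ k ∩ k ∩ m ∪ k ∩ k ∩ m ∩ p ∪ k ∩ k ∩ k ∩ m ∩ p ∩ t(k ∩ k ∪ k ∩ k ∩ p ∩ p ∪ m ∩ m ∪ t(k ∩ m, t(p, m, m), k ∪ p ∪ p) ∪ t(m, k, k), t(m ∩ p ∩ t(m, m, p), m ∪ m ∪ t(p, k, m), t(k ∩ k ∩ m, k ∪ k, k ∪ p)), t(k ∩ t(p, k, p) ∪ k ∩ t(p, k, p) ∪ m ∩ t(p, k, p), k ∩ m ∩ m ∩ p ∩ p ∩ t(p, k, m) ∪ k ∩ m ∩ p ∩ p ∩ p ∩ t(p, k, m), k ∪ m ∩ p ∩ p)) ∪ k ∩ k ∩ k ∩ m ∪ k ∩ k ∩ m ∩ m
Sort arguments:  k ∩ k ∩ k ∩ m ∪ k ∩ k ∩ k ∩ m ∪ k ∩ k ∩ k ∩ m ∩ p ∩ t(k ∩ k ∪ k ∩ k ∩ p ∩ p ∪ m ∩ m ∪ t(k ∩ m, t(p, m, m), k ∪ p ∪ p) ∪ t(m, k, k), t(m ∩ p ∩ t(m, m, p), m ∪ m ∪ t(p, k, m), t(k ∩ k ∩ m, k ∪ k, k ∪ p)), t(k ∩ t(p, k, p) ∪ k ∩ t(p, k, p) ∪ m ∩ t(p, k, p), k ∩ m ∩ m ∩ p ∩ p ∩ t(p, k, m) ∪ k ∩ m ∩ p ∩ p ∩ p ∩ t(p, k, m), k ∪ m ∩ p ∩ p)) ∪ k ∩ k ∩ m ∩ m ∪ k ∩ k ∩ m ∩ p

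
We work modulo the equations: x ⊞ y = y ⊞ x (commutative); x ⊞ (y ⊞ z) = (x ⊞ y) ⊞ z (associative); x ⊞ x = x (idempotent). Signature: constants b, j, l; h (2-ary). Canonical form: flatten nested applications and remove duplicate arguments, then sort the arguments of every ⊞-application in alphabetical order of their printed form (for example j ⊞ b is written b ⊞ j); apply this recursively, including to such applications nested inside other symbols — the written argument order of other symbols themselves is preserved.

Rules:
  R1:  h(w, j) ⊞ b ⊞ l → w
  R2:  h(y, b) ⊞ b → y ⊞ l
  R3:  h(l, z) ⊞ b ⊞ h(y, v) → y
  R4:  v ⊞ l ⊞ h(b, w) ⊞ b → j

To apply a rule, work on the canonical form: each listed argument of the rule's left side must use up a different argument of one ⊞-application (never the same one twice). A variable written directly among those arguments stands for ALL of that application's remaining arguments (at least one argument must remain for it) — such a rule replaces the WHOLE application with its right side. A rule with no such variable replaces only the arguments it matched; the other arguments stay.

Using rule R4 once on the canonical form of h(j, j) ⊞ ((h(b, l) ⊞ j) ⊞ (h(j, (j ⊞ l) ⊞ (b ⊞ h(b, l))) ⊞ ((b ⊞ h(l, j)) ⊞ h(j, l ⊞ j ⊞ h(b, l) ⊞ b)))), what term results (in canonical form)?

Answer: b ⊞ h(b, l) ⊞ h(j, j) ⊞ h(l, j) ⊞ j

Derivation:
Canonical form:  b ⊞ h(b, l) ⊞ h(j, b ⊞ h(b, l) ⊞ j ⊞ l) ⊞ h(j, j) ⊞ h(l, j) ⊞ j
Apply R4:  consuming b, h(b, l), l;  v := j, w := l
The variable takes the whole remainder — replace the entire application.
Result:  b ⊞ h(b, l) ⊞ h(j, j) ⊞ h(l, j) ⊞ j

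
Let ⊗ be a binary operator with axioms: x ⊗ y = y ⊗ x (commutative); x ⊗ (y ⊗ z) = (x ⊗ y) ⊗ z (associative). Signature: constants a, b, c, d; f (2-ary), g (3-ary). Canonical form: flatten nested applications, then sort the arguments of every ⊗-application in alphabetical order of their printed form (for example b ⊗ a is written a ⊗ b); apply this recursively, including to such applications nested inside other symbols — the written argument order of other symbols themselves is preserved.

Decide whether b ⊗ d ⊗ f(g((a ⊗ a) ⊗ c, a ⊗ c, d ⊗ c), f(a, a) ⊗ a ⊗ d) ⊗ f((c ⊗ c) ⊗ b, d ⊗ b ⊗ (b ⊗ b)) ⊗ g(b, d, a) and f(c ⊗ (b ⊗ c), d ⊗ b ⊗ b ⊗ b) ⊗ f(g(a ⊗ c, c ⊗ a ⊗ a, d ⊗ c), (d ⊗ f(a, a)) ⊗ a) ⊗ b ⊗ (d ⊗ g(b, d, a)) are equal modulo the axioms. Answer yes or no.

Answer: no — b ⊗ d ⊗ f(b ⊗ c ⊗ c, b ⊗ b ⊗ b ⊗ d) ⊗ f(g(a ⊗ a ⊗ c, a ⊗ c, c ⊗ d), a ⊗ d ⊗ f(a, a)) ⊗ g(b, d, a) vs b ⊗ d ⊗ f(b ⊗ c ⊗ c, b ⊗ b ⊗ b ⊗ d) ⊗ f(g(a ⊗ c, a ⊗ a ⊗ c, c ⊗ d), a ⊗ d ⊗ f(a, a)) ⊗ g(b, d, a)

Derivation:
Left:  b ⊗ d ⊗ f(g((a ⊗ a) ⊗ c, a ⊗ c, d ⊗ c), f(a, a) ⊗ a ⊗ d) ⊗ f((c ⊗ c) ⊗ b, d ⊗ b ⊗ (b ⊗ b)) ⊗ g(b, d, a)
  Canonicalize subterm:  f(g((a ⊗ a) ⊗ c, a ⊗ c, d ⊗ c), f(a, a) ⊗ a ⊗ d)  →  f(g(a ⊗ a ⊗ c, a ⊗ c, c ⊗ d), a ⊗ d ⊗ f(a, a))
  Inside:  f((c ⊗ c) ⊗ b, d ⊗ b ⊗ (b ⊗ b))  →  f(b ⊗ c ⊗ c, b ⊗ b ⊗ b ⊗ d)
  Order the arguments:  b ⊗ d ⊗ f(b ⊗ c ⊗ c, b ⊗ b ⊗ b ⊗ d) ⊗ f(g(a ⊗ a ⊗ c, a ⊗ c, c ⊗ d), a ⊗ d ⊗ f(a, a)) ⊗ g(b, d, a)
Right:  f(c ⊗ (b ⊗ c), d ⊗ b ⊗ b ⊗ b) ⊗ f(g(a ⊗ c, c ⊗ a ⊗ a, d ⊗ c), (d ⊗ f(a, a)) ⊗ a) ⊗ b ⊗ (d ⊗ g(b, d, a))
  Flatten:  f(c ⊗ (b ⊗ c), d ⊗ b ⊗ b ⊗ b) ⊗ f(g(a ⊗ c, c ⊗ a ⊗ a, d ⊗ c), (d ⊗ f(a, a)) ⊗ a) ⊗ b ⊗ d ⊗ g(b, d, a)
  Inside:  f(c ⊗ (b ⊗ c), d ⊗ b ⊗ b ⊗ b)  →  f(b ⊗ c ⊗ c, b ⊗ b ⊗ b ⊗ d)
  Inside:  f(g(a ⊗ c, c ⊗ a ⊗ a, d ⊗ c), (d ⊗ f(a, a)) ⊗ a)  →  f(g(a ⊗ c, a ⊗ a ⊗ c, c ⊗ d), a ⊗ d ⊗ f(a, a))
  Sort arguments:  b ⊗ d ⊗ f(b ⊗ c ⊗ c, b ⊗ b ⊗ b ⊗ d) ⊗ f(g(a ⊗ c, a ⊗ a ⊗ c, c ⊗ d), a ⊗ d ⊗ f(a, a)) ⊗ g(b, d, a)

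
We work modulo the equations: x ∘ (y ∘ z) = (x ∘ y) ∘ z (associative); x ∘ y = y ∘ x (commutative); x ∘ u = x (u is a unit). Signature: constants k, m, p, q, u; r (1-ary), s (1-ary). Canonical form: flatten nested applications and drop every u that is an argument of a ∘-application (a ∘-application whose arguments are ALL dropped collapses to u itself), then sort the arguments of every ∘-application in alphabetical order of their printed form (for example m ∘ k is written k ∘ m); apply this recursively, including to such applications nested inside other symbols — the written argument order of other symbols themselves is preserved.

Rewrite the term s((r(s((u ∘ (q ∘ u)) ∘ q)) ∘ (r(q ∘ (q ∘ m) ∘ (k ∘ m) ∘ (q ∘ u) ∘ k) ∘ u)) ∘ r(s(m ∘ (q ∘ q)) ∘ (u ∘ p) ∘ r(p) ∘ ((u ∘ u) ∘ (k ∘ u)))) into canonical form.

Answer: s(r(k ∘ k ∘ m ∘ m ∘ q ∘ q ∘ q) ∘ r(k ∘ p ∘ r(p) ∘ s(m ∘ q ∘ q)) ∘ r(s(q ∘ q)))

Derivation:
Focus inside:  (r(s((u ∘ (q ∘ u)) ∘ q)) ∘ (r(q ∘ (q ∘ m) ∘ (k ∘ m) ∘ (q ∘ u) ∘ k) ∘ u)) ∘ r(s(m ∘ (q ∘ q)) ∘ (u ∘ p) ∘ r(p) ∘ ((u ∘ u) ∘ (k ∘ u)))
Un-nest:  r(s((u ∘ (q ∘ u)) ∘ q)) ∘ r(q ∘ (q ∘ m) ∘ (k ∘ m) ∘ (q ∘ u) ∘ k) ∘ u ∘ r(s(m ∘ (q ∘ q)) ∘ (u ∘ p) ∘ r(p) ∘ ((u ∘ u) ∘ (k ∘ u)))
Inside:  r(s((u ∘ (q ∘ u)) ∘ q))  →  r(s(q ∘ q))
Simplify inside:  r(q ∘ (q ∘ m) ∘ (k ∘ m) ∘ (q ∘ u) ∘ k)  →  r(k ∘ k ∘ m ∘ m ∘ q ∘ q ∘ q)
Simplify inside:  r(s(m ∘ (q ∘ q)) ∘ (u ∘ p) ∘ r(p) ∘ ((u ∘ u) ∘ (k ∘ u)))  →  r(k ∘ p ∘ r(p) ∘ s(m ∘ q ∘ q))
Units out:  drop u
Sort arguments:  r(k ∘ k ∘ m ∘ m ∘ q ∘ q ∘ q) ∘ r(k ∘ p ∘ r(p) ∘ s(m ∘ q ∘ q)) ∘ r(s(q ∘ q))
Rebuild:  s(r(k ∘ k ∘ m ∘ m ∘ q ∘ q ∘ q) ∘ r(k ∘ p ∘ r(p) ∘ s(m ∘ q ∘ q)) ∘ r(s(q ∘ q)))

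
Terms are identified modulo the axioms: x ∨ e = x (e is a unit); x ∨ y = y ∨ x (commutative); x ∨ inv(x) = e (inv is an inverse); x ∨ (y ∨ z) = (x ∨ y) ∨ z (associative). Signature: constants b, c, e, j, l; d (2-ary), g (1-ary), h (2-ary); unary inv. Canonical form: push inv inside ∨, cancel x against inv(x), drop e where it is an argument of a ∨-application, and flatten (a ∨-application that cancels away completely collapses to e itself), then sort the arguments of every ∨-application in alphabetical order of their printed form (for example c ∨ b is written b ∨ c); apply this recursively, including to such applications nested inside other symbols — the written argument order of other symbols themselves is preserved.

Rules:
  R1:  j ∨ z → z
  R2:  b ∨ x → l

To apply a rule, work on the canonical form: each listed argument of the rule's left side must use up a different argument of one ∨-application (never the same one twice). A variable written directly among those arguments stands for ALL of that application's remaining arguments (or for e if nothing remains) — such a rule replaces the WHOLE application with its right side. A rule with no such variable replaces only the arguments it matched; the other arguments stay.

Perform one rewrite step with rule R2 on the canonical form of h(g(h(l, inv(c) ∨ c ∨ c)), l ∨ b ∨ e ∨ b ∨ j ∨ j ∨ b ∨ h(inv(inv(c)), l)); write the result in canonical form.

Canonical form:  h(g(h(l, c)), b ∨ b ∨ b ∨ h(c, l) ∨ j ∨ j ∨ l)
Apply R2:  consuming b;  x := b ∨ b ∨ h(c, l) ∨ j ∨ j ∨ l
Every leftover argument binds to the variable; the entire application is replaced.
Result:  h(g(h(l, c)), l)

Answer: h(g(h(l, c)), l)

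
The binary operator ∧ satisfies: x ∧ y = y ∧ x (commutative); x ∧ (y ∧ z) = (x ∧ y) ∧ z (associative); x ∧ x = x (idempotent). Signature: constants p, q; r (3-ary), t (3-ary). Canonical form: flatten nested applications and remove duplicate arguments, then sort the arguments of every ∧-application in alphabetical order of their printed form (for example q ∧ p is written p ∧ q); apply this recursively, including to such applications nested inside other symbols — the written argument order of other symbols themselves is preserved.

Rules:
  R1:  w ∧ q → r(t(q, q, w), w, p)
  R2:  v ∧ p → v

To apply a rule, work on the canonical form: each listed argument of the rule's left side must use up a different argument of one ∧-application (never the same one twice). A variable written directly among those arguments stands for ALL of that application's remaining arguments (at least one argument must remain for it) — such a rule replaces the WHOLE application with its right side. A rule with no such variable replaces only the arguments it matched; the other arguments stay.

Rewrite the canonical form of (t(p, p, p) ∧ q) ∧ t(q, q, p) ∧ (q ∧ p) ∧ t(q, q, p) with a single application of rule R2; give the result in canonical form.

Canonical form:  p ∧ q ∧ t(p, p, p) ∧ t(q, q, p)
Apply R2:  consuming p;  v := q ∧ t(p, p, p) ∧ t(q, q, p)
The extension variable absorbs all remaining arguments, so the whole application is rewritten.
Giving:  q ∧ t(p, p, p) ∧ t(q, q, p)

Answer: q ∧ t(p, p, p) ∧ t(q, q, p)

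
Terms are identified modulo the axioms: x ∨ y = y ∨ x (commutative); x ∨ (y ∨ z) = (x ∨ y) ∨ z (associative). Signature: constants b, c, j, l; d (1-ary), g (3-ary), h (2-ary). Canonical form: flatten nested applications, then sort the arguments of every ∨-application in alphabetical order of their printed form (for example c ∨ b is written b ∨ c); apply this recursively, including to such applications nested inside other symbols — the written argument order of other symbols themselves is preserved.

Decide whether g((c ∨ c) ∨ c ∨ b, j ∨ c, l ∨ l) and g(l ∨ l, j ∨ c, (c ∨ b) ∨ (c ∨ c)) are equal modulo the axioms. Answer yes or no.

Answer: no — g(b ∨ c ∨ c ∨ c, c ∨ j, l ∨ l) vs g(l ∨ l, c ∨ j, b ∨ c ∨ c ∨ c)

Derivation:
Left:  g((c ∨ c) ∨ c ∨ b, j ∨ c, l ∨ l)
  Focus inside:  (c ∨ c) ∨ c ∨ b
  Un-nest:  c ∨ c ∨ c ∨ b
  Sort:  b ∨ c ∨ c ∨ c
  Reassemble:  g(b ∨ c ∨ c ∨ c, c ∨ j, l ∨ l)
Right:  g(l ∨ l, j ∨ c, (c ∨ b) ∨ (c ∨ c))
  Descend into:  (c ∨ b) ∨ (c ∨ c)
  Flatten:  c ∨ b ∨ c ∨ c
  Order the arguments:  b ∨ c ∨ c ∨ c
  Reassemble:  g(l ∨ l, c ∨ j, b ∨ c ∨ c ∨ c)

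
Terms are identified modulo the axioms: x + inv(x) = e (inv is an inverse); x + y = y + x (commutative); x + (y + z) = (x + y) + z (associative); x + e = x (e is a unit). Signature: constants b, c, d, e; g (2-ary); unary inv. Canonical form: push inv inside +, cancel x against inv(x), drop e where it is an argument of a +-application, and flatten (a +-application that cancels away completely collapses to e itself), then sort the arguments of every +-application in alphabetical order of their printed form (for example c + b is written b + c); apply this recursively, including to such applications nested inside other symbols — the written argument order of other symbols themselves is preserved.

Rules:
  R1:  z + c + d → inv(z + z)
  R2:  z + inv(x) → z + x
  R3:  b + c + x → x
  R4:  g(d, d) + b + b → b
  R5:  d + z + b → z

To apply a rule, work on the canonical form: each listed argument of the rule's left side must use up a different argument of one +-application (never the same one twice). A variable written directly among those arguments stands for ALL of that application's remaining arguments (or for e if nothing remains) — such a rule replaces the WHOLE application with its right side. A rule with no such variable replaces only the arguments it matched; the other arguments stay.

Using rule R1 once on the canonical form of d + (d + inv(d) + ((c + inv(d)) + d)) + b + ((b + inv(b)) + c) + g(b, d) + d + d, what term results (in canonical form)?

Canonical form:  b + c + c + d + d + d + g(b, d)
Apply R1:  consuming c, d;  z := b + c + d + d + g(b, d)
The extension variable absorbs all remaining arguments, so the whole application is rewritten.
Giving:  inv(b) + inv(b) + inv(c) + inv(c) + inv(d) + inv(d) + inv(d) + inv(d) + inv(g(b, d)) + inv(g(b, d))

Answer: inv(b) + inv(b) + inv(c) + inv(c) + inv(d) + inv(d) + inv(d) + inv(d) + inv(g(b, d)) + inv(g(b, d))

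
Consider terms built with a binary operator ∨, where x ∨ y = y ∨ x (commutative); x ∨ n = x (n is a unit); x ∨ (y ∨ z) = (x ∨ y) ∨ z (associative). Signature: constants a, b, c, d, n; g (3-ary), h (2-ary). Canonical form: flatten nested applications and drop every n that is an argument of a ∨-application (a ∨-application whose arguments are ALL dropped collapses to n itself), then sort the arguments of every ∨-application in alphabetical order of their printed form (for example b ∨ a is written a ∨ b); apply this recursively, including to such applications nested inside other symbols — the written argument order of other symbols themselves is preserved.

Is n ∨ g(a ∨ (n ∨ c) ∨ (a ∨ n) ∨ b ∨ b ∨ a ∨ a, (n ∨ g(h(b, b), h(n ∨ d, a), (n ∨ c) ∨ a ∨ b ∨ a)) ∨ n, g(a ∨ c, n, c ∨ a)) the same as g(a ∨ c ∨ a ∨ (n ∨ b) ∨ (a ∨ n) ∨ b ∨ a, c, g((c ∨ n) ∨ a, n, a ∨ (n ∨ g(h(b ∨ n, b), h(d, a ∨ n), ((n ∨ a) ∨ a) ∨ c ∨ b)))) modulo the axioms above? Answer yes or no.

Answer: no — g(a ∨ a ∨ a ∨ a ∨ b ∨ b ∨ c, g(h(b, b), h(d, a), a ∨ a ∨ b ∨ c), g(a ∨ c, n, a ∨ c)) vs g(a ∨ a ∨ a ∨ a ∨ b ∨ b ∨ c, c, g(a ∨ c, n, a ∨ g(h(b, b), h(d, a), a ∨ a ∨ b ∨ c)))

Derivation:
Left:  n ∨ g(a ∨ (n ∨ c) ∨ (a ∨ n) ∨ b ∨ b ∨ a ∨ a, (n ∨ g(h(b, b), h(n ∨ d, a), (n ∨ c) ∨ a ∨ b ∨ a)) ∨ n, g(a ∨ c, n, c ∨ a))
  Simplify inside:  g(a ∨ (n ∨ c) ∨ (a ∨ n) ∨ b ∨ b ∨ a ∨ a, (n ∨ g(h(b, b), h(n ∨ d, a), (n ∨ c) ∨ a ∨ b ∨ a)) ∨ n, g(a ∨ c, n, c ∨ a))  →  g(a ∨ a ∨ a ∨ a ∨ b ∨ b ∨ c, g(h(b, b), h(d, a), a ∨ a ∨ b ∨ c), g(a ∨ c, n, a ∨ c))
  Units out:  drop n
  Order the arguments:  g(a ∨ a ∨ a ∨ a ∨ b ∨ b ∨ c, g(h(b, b), h(d, a), a ∨ a ∨ b ∨ c), g(a ∨ c, n, a ∨ c))
Right:  g(a ∨ c ∨ a ∨ (n ∨ b) ∨ (a ∨ n) ∨ b ∨ a, c, g((c ∨ n) ∨ a, n, a ∨ (n ∨ g(h(b ∨ n, b), h(d, a ∨ n), ((n ∨ a) ∨ a) ∨ c ∨ b))))
  Work inside:  a ∨ (n ∨ g(h(b ∨ n, b), h(d, a ∨ n), ((n ∨ a) ∨ a) ∨ c ∨ b))
  Merge nested applications:  a ∨ n ∨ g(h(b ∨ n, b), h(d, a ∨ n), ((n ∨ a) ∨ a) ∨ c ∨ b)
  Inside:  g(h(b ∨ n, b), h(d, a ∨ n), ((n ∨ a) ∨ a) ∨ c ∨ b)  →  g(h(b, b), h(d, a), a ∨ a ∨ b ∨ c)
  Drop the unit:  drop n
  Sort:  a ∨ g(h(b, b), h(d, a), a ∨ a ∨ b ∨ c)
  Rebuild:  g(a ∨ a ∨ a ∨ a ∨ b ∨ b ∨ c, c, g(a ∨ c, n, a ∨ g(h(b, b), h(d, a), a ∨ a ∨ b ∨ c)))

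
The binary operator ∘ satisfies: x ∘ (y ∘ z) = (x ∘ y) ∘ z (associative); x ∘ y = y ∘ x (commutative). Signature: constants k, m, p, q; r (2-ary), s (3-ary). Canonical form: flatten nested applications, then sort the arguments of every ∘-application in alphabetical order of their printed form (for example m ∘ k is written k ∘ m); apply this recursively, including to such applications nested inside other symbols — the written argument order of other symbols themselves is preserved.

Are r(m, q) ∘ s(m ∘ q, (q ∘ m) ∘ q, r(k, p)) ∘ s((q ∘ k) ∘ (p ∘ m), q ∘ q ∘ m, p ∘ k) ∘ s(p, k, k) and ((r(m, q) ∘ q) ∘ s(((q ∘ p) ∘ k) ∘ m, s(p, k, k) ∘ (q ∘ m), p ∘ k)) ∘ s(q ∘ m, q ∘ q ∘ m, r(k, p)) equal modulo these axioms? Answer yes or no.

Answer: no — r(m, q) ∘ s(k ∘ m ∘ p ∘ q, m ∘ q ∘ q, k ∘ p) ∘ s(m ∘ q, m ∘ q ∘ q, r(k, p)) ∘ s(p, k, k) vs q ∘ r(m, q) ∘ s(k ∘ m ∘ p ∘ q, m ∘ q ∘ s(p, k, k), k ∘ p) ∘ s(m ∘ q, m ∘ q ∘ q, r(k, p))

Derivation:
Left:  r(m, q) ∘ s(m ∘ q, (q ∘ m) ∘ q, r(k, p)) ∘ s((q ∘ k) ∘ (p ∘ m), q ∘ q ∘ m, p ∘ k) ∘ s(p, k, k)
  Simplify inside:  s(m ∘ q, (q ∘ m) ∘ q, r(k, p))  →  s(m ∘ q, m ∘ q ∘ q, r(k, p))
  Simplify inside:  s((q ∘ k) ∘ (p ∘ m), q ∘ q ∘ m, p ∘ k)  →  s(k ∘ m ∘ p ∘ q, m ∘ q ∘ q, k ∘ p)
  Sort arguments:  r(m, q) ∘ s(k ∘ m ∘ p ∘ q, m ∘ q ∘ q, k ∘ p) ∘ s(m ∘ q, m ∘ q ∘ q, r(k, p)) ∘ s(p, k, k)
Right:  ((r(m, q) ∘ q) ∘ s(((q ∘ p) ∘ k) ∘ m, s(p, k, k) ∘ (q ∘ m), p ∘ k)) ∘ s(q ∘ m, q ∘ q ∘ m, r(k, p))
  Flatten:  r(m, q) ∘ q ∘ s(((q ∘ p) ∘ k) ∘ m, s(p, k, k) ∘ (q ∘ m), p ∘ k) ∘ s(q ∘ m, q ∘ q ∘ m, r(k, p))
  Simplify inside:  s(((q ∘ p) ∘ k) ∘ m, s(p, k, k) ∘ (q ∘ m), p ∘ k)  →  s(k ∘ m ∘ p ∘ q, m ∘ q ∘ s(p, k, k), k ∘ p)
  Canonicalize subterm:  s(q ∘ m, q ∘ q ∘ m, r(k, p))  →  s(m ∘ q, m ∘ q ∘ q, r(k, p))
  Order the arguments:  q ∘ r(m, q) ∘ s(k ∘ m ∘ p ∘ q, m ∘ q ∘ s(p, k, k), k ∘ p) ∘ s(m ∘ q, m ∘ q ∘ q, r(k, p))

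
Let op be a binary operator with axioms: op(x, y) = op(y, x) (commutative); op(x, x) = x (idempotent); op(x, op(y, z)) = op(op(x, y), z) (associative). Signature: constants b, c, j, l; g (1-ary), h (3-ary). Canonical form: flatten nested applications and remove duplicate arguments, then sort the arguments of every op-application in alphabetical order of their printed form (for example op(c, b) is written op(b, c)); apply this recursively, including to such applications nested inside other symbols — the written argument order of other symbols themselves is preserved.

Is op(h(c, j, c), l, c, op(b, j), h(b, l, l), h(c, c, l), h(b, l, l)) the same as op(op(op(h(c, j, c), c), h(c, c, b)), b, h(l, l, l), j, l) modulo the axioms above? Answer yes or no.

Answer: no — op(b, c, h(b, l, l), h(c, c, l), h(c, j, c), j, l) vs op(b, c, h(c, c, b), h(c, j, c), h(l, l, l), j, l)

Derivation:
Left:  op(h(c, j, c), l, c, op(b, j), h(b, l, l), h(c, c, l), h(b, l, l))
  Flatten:  op(h(c, j, c), l, c, b, j, h(b, l, l), h(c, c, l), h(b, l, l))
  Drop duplicates:  drop duplicate h(b, l, l)
  Order the arguments:  op(b, c, h(b, l, l), h(c, c, l), h(c, j, c), j, l)
Right:  op(op(op(h(c, j, c), c), h(c, c, b)), b, h(l, l, l), j, l)
  Flatten:  op(h(c, j, c), c, h(c, c, b), b, h(l, l, l), j, l)
  Sort arguments:  op(b, c, h(c, c, b), h(c, j, c), h(l, l, l), j, l)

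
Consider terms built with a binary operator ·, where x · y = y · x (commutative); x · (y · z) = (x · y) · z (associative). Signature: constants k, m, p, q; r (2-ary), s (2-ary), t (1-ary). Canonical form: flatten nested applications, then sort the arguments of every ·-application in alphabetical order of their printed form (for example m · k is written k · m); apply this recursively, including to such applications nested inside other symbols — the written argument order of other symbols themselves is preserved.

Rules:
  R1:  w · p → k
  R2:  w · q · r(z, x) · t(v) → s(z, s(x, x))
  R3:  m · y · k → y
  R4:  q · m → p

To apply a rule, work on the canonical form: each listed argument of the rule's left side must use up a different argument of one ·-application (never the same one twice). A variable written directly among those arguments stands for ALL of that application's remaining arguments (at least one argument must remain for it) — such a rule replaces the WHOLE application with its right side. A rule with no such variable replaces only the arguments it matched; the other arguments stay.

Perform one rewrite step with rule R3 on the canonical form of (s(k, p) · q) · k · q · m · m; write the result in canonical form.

Answer: m · q · q · s(k, p)

Derivation:
Canonical form:  k · m · m · q · q · s(k, p)
R3 matches:  uses k, m;  y := m · q · q · s(k, p)
The variable takes the whole remainder — replace the entire application.
Result:  m · q · q · s(k, p)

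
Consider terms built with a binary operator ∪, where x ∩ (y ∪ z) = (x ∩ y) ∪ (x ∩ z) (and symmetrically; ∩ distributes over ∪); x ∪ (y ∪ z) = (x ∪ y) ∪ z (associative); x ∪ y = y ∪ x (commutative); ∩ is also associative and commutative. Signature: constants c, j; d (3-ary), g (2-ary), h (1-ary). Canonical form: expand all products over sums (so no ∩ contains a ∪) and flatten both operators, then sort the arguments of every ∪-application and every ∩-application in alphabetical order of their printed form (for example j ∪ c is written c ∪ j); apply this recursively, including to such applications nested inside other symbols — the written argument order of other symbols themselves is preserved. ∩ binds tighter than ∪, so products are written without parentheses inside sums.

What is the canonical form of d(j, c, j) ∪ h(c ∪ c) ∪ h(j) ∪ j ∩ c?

Merge nested applications:  d(j, c, j) ∪ h(c ∪ c) ∪ h(j) ∪ c ∩ j
Sort:  c ∩ j ∪ d(j, c, j) ∪ h(c ∪ c) ∪ h(j)

Answer: c ∩ j ∪ d(j, c, j) ∪ h(c ∪ c) ∪ h(j)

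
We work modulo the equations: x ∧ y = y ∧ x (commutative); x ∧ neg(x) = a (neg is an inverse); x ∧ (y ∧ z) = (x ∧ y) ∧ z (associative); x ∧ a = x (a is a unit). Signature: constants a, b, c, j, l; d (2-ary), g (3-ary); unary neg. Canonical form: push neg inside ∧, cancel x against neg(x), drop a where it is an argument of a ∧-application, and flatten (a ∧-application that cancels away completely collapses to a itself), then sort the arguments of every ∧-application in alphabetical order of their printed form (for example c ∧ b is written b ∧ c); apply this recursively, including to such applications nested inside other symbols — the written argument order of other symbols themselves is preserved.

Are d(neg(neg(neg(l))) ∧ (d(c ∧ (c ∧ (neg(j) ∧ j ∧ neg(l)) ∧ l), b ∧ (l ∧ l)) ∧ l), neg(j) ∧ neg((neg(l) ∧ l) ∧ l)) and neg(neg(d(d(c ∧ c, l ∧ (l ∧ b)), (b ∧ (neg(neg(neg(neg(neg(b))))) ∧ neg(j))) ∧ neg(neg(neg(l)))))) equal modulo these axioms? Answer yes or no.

Left:  d(neg(neg(neg(l))) ∧ (d(c ∧ (c ∧ (neg(j) ∧ j ∧ neg(l)) ∧ l), b ∧ (l ∧ l)) ∧ l), neg(j) ∧ neg((neg(l) ∧ l) ∧ l))
  Work inside:  neg(neg(neg(l))) ∧ (d(c ∧ (c ∧ (neg(j) ∧ j ∧ neg(l)) ∧ l), b ∧ (l ∧ l)) ∧ l)
  Push neg inside:  distribute neg over ∧ and collapse double neg
  Cancel inverse pairs:  l cancels
  Collect:  d(c ∧ c, b ∧ l ∧ l)
  Put back:  d(d(c ∧ c, b ∧ l ∧ l), neg(j) ∧ neg(l))
Right:  neg(neg(d(d(c ∧ c, l ∧ (l ∧ b)), (b ∧ (neg(neg(neg(neg(neg(b))))) ∧ neg(j))) ∧ neg(neg(neg(l))))))
  Push neg inside:  distribute neg over ∧ and collapse double neg
  Combine occurrences:  d(d(c ∧ c, b ∧ l ∧ l), neg(j) ∧ neg(l))

Answer: yes — both canonical forms are d(d(c ∧ c, b ∧ l ∧ l), neg(j) ∧ neg(l))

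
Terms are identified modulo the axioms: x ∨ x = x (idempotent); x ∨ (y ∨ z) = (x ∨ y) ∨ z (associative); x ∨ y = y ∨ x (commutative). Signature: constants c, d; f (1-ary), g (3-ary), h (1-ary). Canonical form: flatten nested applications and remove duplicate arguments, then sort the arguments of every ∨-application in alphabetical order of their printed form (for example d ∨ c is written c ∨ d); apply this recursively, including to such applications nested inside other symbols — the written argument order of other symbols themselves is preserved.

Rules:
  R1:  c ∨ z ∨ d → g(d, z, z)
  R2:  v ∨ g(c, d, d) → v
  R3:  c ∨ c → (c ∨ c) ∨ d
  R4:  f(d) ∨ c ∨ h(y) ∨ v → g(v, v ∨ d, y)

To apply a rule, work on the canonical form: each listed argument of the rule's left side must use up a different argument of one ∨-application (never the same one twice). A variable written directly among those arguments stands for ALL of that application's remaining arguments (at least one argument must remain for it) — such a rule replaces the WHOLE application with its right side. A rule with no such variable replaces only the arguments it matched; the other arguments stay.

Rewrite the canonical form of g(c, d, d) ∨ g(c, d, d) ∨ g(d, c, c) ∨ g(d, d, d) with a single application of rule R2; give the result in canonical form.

Canonical form:  g(c, d, d) ∨ g(d, c, c) ∨ g(d, d, d)
Match R2:  consume g(c, d, d);  v := g(d, c, c) ∨ g(d, d, d)
The variable takes the whole remainder — replace the entire application.
Result:  g(d, c, c) ∨ g(d, d, d)

Answer: g(d, c, c) ∨ g(d, d, d)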